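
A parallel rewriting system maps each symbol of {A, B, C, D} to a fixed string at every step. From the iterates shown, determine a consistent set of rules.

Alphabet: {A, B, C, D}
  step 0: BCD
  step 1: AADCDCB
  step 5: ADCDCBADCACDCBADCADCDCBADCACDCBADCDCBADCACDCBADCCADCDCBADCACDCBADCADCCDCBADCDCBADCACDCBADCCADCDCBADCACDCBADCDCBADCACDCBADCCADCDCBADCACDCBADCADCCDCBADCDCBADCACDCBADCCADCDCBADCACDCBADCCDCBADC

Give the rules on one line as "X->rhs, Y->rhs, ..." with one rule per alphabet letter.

A->C, B->A, C->ADC, D->DCB

  step 0 ⇒ step 1: BCD ⇒ A·ADC·DCB
    B ↦ A
    C ↦ ADC
    D ↦ DCB
    A ↦ C  (constrained at step 1)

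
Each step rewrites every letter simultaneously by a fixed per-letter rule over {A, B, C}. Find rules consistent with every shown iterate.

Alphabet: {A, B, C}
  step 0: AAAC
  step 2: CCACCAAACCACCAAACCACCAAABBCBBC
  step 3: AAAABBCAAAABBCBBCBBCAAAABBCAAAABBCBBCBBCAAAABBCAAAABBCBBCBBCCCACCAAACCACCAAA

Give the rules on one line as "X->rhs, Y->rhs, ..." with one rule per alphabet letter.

  step 2 ⇒ step 3: CCACCAAACCACCAAACCACCAAABBCBBC ⇒ AA·AA·BBC·AA·AA·BBC·BBC·BBC·AA·AA·BBC·AA·AA·BBC·BBC·BBC·AA·AA·BBC·AA·AA·BBC·BBC·BBC·CCA·CCA·AA·CCA·CCA·AA
    A ↦ BBC
    B ↦ CCA
    C ↦ AA

A->BBC, B->CCA, C->AA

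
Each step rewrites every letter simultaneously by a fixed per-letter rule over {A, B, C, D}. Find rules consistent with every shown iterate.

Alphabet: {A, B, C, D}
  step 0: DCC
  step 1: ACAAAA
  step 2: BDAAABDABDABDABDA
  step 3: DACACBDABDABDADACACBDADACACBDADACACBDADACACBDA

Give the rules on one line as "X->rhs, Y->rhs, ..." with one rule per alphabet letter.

A->BDA, B->DAC, C->AA, D->AC

  step 2 ⇒ step 3: BDAAABDABDABDABDA ⇒ DAC·AC·BDA·BDA·BDA·DAC·AC·BDA·DAC·AC·BDA·DAC·AC·BDA·DAC·AC·BDA
    A ↦ BDA
    B ↦ DAC
    D ↦ AC
  step 0 ⇒ step 1: DCC ⇒ AC·AA·AA
    C ↦ AA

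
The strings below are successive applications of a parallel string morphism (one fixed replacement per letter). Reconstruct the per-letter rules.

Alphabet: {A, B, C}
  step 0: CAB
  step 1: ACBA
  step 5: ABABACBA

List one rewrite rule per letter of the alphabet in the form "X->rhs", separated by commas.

  step 0 ⇒ step 1: CAB ⇒ AC·B·A
    A ↦ B
    B ↦ A
    C ↦ AC

A->B, B->A, C->AC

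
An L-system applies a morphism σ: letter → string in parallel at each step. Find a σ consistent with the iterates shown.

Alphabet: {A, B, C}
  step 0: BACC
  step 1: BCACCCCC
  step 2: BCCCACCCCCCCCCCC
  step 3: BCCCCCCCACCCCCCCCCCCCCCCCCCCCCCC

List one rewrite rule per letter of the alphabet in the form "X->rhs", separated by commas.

  step 2 ⇒ step 3: BCCCACCCCCCCCCCC ⇒ BC·CC·CC·CC·AC·CC·CC·CC·CC·CC·CC·CC·CC·CC·CC·CC
    A ↦ AC
    B ↦ BC
    C ↦ CC

A->AC, B->BC, C->CC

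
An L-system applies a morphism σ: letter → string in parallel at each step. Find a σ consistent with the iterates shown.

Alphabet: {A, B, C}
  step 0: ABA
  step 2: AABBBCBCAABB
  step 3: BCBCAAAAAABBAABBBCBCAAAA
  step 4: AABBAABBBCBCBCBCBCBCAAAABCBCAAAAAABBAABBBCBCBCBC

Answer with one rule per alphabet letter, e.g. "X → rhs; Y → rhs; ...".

A->BC, B->AA, C->BB

  step 3 ⇒ step 4: BCBCAAAAAABBAABBBCBCAAAA ⇒ AA·BB·AA·BB·BC·BC·BC·BC·BC·BC·AA·AA·BC·BC·AA·AA·AA·BB·AA·BB·BC·BC·BC·BC
    A ↦ BC
    B ↦ AA
    C ↦ BB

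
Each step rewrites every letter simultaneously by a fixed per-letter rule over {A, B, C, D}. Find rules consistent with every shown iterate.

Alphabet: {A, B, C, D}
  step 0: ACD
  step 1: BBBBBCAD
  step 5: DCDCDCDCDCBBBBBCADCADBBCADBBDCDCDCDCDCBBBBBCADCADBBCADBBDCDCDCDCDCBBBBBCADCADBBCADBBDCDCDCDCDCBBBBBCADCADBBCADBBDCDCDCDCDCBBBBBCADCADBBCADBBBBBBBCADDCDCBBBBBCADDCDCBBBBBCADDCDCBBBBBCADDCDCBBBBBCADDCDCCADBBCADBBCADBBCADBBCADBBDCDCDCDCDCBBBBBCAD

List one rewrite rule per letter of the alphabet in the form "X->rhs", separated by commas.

A->BBB, B->DC, C->BB, D->CAD

  step 0 ⇒ step 1: ACD ⇒ BBB·BB·CAD
    A ↦ BBB
    C ↦ BB
    D ↦ CAD
    B ↦ DC  (constrained at step 1)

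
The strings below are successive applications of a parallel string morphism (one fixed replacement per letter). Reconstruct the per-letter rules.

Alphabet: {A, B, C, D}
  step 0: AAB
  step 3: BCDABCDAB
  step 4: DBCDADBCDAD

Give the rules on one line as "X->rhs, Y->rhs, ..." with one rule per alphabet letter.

A->DA, B->D, C->B, D->C

  step 3 ⇒ step 4: BCDABCDAB ⇒ D·B·C·DA·D·B·C·DA·D
    A ↦ DA
    B ↦ D
    C ↦ B
    D ↦ C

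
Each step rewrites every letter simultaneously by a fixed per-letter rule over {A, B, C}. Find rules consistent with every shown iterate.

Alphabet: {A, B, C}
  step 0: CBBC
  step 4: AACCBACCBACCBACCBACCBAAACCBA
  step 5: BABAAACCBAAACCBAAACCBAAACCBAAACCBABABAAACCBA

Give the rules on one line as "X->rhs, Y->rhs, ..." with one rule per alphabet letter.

  step 4 ⇒ step 5: AACCBACCBACCBACCBACCBAAACCBA ⇒ BA·BA·A·A·CC·BA·A·A·CC·BA·A·A·CC·BA·A·A·CC·BA·A·A·CC·BA·BA·BA·A·A·CC·BA
    A ↦ BA
    B ↦ CC
    C ↦ A

A->BA, B->CC, C->A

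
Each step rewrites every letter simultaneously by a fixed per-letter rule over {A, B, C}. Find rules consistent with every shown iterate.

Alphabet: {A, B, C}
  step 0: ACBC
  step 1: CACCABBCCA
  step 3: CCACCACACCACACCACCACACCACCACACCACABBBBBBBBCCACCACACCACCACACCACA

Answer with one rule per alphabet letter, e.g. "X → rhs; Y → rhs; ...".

  step 0 ⇒ step 1: ACBC ⇒ CA·CCA·BB·CCA
    A ↦ CA
    B ↦ BB
    C ↦ CCA

A->CA, B->BB, C->CCA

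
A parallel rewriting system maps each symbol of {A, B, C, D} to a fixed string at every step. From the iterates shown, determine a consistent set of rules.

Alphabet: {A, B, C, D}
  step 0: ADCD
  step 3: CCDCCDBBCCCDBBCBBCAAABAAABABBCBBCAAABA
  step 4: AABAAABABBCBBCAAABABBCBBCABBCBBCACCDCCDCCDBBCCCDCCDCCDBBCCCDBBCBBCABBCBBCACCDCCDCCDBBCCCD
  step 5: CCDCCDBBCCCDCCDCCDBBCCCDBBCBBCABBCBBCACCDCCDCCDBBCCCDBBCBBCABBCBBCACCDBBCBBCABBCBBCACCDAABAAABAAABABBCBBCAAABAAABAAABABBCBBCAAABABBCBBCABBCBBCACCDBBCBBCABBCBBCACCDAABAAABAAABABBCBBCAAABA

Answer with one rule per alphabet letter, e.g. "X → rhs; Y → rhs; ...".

  step 4 ⇒ step 5: AABAAABABBCBBCAAABABBCBBCABBCBBCACCDCCDCCDBBCCCDCCDCCDBBCCCDBBCBBCABBCBBCACCDCCDCCDBBCCCD ⇒ CCD·CCD·BBC·CCD·CCD·CCD·BBC·CCD·BBC·BBC·A·BBC·BBC·A·CCD·CCD·CCD·BBC·CCD·BBC·BBC·A·BBC·BBC·A·CCD·BBC·BBC·A·BBC·BBC·A·CCD·A·A·BA·A·A·BA·A·A·BA·BBC·BBC·A·A·A·BA·A·A·BA·A·A·BA·BBC·BBC·A·A·A·BA·BBC·BBC·A·BBC·BBC·A·CCD·BBC·BBC·A·BBC·BBC·A·CCD·A·A·BA·A·A·BA·A·A·BA·BBC·BBC·A·A·A·BA
    A ↦ CCD
    B ↦ BBC
    C ↦ A
    D ↦ BA

A->CCD, B->BBC, C->A, D->BA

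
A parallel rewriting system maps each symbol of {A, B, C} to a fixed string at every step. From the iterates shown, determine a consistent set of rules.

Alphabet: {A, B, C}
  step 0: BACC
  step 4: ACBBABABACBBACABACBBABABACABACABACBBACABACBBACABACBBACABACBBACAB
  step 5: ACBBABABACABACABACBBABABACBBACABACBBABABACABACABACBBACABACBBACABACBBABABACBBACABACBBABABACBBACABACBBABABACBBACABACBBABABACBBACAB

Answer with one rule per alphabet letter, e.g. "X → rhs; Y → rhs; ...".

  step 4 ⇒ step 5: ACBBABABACBBACABACBBABABACABACABACBBACABACBBACABACBBACABACBBACAB ⇒ AC·BB·AB·AB·AC·AB·AC·AB·AC·BB·AB·AB·AC·BB·AC·AB·AC·BB·AB·AB·AC·AB·AC·AB·AC·BB·AC·AB·AC·BB·AC·AB·AC·BB·AB·AB·AC·BB·AC·AB·AC·BB·AB·AB·AC·BB·AC·AB·AC·BB·AB·AB·AC·BB·AC·AB·AC·BB·AB·AB·AC·BB·AC·AB
    A ↦ AC
    B ↦ AB
    C ↦ BB

A->AC, B->AB, C->BB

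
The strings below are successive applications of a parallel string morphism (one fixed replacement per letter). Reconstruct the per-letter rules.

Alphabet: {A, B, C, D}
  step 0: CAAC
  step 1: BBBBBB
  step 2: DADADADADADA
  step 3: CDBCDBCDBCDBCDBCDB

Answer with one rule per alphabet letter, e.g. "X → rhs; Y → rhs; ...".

A->B, B->DA, C->BB, D->CD

  step 2 ⇒ step 3: DADADADADADA ⇒ CD·B·CD·B·CD·B·CD·B·CD·B·CD·B
    A ↦ B
    D ↦ CD
  step 1 ⇒ step 2: BBBBBB ⇒ DA·DA·DA·DA·DA·DA
    B ↦ DA
  step 0 ⇒ step 1: CAAC ⇒ BB·B·B·BB
    C ↦ BB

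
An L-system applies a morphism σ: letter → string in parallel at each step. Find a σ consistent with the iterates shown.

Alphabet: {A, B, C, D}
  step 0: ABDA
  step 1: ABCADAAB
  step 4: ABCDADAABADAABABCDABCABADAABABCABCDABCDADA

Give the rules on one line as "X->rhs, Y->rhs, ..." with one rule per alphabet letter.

  step 0 ⇒ step 1: ABDA ⇒ AB·C·ADA·AB
    A ↦ AB
    B ↦ C
    D ↦ ADA
    C ↦ D  (constrained at step 1)

A->AB, B->C, C->D, D->ADA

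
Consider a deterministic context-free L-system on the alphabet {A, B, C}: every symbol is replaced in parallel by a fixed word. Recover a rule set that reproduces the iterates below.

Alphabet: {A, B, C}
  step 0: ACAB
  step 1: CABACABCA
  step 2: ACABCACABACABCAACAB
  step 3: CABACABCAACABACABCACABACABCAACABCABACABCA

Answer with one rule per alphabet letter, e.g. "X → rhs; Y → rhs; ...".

A->CAB, B->CA, C->A

  step 2 ⇒ step 3: ACABCACABACABCAACAB ⇒ CAB·A·CAB·CA·A·CAB·A·CAB·CA·CAB·A·CAB·CA·A·CAB·CAB·A·CAB·CA
    A ↦ CAB
    B ↦ CA
    C ↦ A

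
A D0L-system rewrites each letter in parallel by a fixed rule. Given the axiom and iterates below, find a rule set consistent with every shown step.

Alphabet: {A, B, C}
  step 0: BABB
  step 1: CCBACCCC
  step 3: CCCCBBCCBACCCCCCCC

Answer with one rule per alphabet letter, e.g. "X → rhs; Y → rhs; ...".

  step 0 ⇒ step 1: BABB ⇒ CC·BA·CC·CC
    A ↦ BA
    B ↦ CC
    C ↦ B  (constrained at step 1)

A->BA, B->CC, C->B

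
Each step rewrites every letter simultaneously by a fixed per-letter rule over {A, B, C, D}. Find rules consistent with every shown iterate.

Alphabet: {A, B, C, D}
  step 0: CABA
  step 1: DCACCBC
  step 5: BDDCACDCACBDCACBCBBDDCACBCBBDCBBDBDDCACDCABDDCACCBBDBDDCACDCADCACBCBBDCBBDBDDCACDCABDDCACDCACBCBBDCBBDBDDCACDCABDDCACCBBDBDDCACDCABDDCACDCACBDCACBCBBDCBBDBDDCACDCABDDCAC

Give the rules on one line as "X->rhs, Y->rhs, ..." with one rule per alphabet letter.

A->C, B->CB, C->DCA, D->BD

  step 0 ⇒ step 1: CABA ⇒ DCA·C·CB·C
    A ↦ C
    B ↦ CB
    C ↦ DCA
    D ↦ BD  (constrained at step 1)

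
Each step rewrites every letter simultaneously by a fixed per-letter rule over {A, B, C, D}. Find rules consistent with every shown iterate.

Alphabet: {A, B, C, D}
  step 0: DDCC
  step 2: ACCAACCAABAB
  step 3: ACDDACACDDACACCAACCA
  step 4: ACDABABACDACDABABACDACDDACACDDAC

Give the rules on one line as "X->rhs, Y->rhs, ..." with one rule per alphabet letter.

  step 3 ⇒ step 4: ACDDACACDDACACCAACCA ⇒ AC·D·AB·AB·AC·D·AC·D·AB·AB·AC·D·AC·D·D·AC·AC·D·D·AC
    A ↦ AC
    C ↦ D
    D ↦ AB
  step 2 ⇒ step 3: ACCAACCAABAB ⇒ AC·D·D·AC·AC·D·D·AC·AC·CA·AC·CA
    B ↦ CA

A->AC, B->CA, C->D, D->AB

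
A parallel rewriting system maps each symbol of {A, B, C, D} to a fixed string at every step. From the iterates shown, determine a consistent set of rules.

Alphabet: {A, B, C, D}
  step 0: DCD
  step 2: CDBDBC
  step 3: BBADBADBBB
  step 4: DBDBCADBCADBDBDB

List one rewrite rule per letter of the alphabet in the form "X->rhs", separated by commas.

  step 3 ⇒ step 4: BBADBADBBB ⇒ DB·DB·C·A·DB·C·A·DB·DB·DB
    A ↦ C
    B ↦ DB
    D ↦ A
  step 2 ⇒ step 3: CDBDBC ⇒ BB·A·DB·A·DB·BB
    C ↦ BB

A->C, B->DB, C->BB, D->A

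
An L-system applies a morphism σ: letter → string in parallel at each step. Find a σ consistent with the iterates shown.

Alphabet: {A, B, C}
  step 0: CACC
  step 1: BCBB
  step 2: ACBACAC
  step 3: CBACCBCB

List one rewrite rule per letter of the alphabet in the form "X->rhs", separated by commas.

A->C, B->AC, C->B

  step 2 ⇒ step 3: ACBACAC ⇒ C·B·AC·C·B·C·B
    A ↦ C
    B ↦ AC
    C ↦ B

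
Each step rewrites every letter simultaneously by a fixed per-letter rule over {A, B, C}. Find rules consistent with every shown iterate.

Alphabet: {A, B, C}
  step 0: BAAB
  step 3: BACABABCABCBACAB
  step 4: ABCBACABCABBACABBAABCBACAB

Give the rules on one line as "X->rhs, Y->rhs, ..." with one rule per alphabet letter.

A->C, B->AB, C->BA

  step 3 ⇒ step 4: BACABABCABCBACAB ⇒ AB·C·BA·C·AB·C·AB·BA·C·AB·BA·AB·C·BA·C·AB
    A ↦ C
    B ↦ AB
    C ↦ BA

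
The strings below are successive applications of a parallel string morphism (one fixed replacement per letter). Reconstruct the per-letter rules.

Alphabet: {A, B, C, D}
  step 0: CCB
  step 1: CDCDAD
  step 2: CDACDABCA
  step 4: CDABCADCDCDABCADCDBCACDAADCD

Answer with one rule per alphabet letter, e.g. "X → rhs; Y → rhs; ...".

  step 1 ⇒ step 2: CDCDAD ⇒ CD·A·CD·A·BC·A
    A ↦ BC
    C ↦ CD
    D ↦ A
  step 0 ⇒ step 1: CCB ⇒ CD·CD·AD
    B ↦ AD

A->BC, B->AD, C->CD, D->A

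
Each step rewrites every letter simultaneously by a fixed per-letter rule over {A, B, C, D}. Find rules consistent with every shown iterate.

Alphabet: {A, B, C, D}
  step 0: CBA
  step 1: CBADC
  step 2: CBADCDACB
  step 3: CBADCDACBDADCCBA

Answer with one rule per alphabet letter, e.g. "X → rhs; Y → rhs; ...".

A->DC, B->A, C->CB, D->DA

  step 2 ⇒ step 3: CBADCDACB ⇒ CB·A·DC·DA·CB·DA·DC·CB·A
    A ↦ DC
    B ↦ A
    C ↦ CB
    D ↦ DA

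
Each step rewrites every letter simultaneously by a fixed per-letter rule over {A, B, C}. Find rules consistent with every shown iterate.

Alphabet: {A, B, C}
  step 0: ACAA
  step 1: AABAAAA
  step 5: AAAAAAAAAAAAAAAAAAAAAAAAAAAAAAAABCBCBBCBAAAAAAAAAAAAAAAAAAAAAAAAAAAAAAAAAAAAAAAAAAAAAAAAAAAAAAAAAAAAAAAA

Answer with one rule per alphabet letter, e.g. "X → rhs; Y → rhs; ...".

A->AA, B->CB, C->B

  step 0 ⇒ step 1: ACAA ⇒ AA·B·AA·AA
    A ↦ AA
    C ↦ B
    B ↦ CB  (constrained at step 1)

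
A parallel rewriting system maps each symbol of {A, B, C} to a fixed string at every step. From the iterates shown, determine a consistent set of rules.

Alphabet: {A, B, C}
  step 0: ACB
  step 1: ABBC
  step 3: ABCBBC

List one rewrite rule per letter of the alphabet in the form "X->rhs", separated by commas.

A->AB, B->C, C->B

  step 0 ⇒ step 1: ACB ⇒ AB·B·C
    A ↦ AB
    B ↦ C
    C ↦ B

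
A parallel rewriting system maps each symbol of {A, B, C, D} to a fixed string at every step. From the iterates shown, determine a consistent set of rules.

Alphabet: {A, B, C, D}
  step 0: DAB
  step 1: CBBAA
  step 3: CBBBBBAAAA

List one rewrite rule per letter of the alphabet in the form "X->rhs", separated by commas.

  step 0 ⇒ step 1: DAB ⇒ CB·B·AA
    A ↦ B
    B ↦ AA
    D ↦ CB
    C ↦ D  (constrained at step 1)

A->B, B->AA, C->D, D->CB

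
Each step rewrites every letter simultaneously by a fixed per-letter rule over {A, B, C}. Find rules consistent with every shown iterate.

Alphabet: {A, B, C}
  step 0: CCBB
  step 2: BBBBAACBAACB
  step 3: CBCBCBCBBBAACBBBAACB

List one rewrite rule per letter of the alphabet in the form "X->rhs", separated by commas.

A->B, B->CB, C->AA

  step 2 ⇒ step 3: BBBBAACBAACB ⇒ CB·CB·CB·CB·B·B·AA·CB·B·B·AA·CB
    A ↦ B
    B ↦ CB
    C ↦ AA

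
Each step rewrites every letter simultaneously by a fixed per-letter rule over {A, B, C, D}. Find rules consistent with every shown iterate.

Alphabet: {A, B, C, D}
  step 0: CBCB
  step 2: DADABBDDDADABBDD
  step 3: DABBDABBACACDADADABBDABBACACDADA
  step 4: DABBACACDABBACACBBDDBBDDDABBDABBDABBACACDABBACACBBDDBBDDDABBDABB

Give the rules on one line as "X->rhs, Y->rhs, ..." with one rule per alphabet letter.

A->BB, B->AC, C->DD, D->DA

  step 3 ⇒ step 4: DABBDABBACACDADADABBDABBACACDADA ⇒ DA·BB·AC·AC·DA·BB·AC·AC·BB·DD·BB·DD·DA·BB·DA·BB·DA·BB·AC·AC·DA·BB·AC·AC·BB·DD·BB·DD·DA·BB·DA·BB
    A ↦ BB
    B ↦ AC
    C ↦ DD
    D ↦ DA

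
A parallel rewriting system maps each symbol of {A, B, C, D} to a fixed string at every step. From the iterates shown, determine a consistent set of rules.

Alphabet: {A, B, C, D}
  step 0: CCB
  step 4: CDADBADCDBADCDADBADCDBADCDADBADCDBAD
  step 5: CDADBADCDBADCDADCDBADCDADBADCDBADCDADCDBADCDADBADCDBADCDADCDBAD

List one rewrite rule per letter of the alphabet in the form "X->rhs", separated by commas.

  step 4 ⇒ step 5: CDADBADCDBADCDADBADCDBADCDADBADCDBAD ⇒ CD·AD·B·AD·CD·B·AD·CD·AD·CD·B·AD·CD·AD·B·AD·CD·B·AD·CD·AD·CD·B·AD·CD·AD·B·AD·CD·B·AD·CD·AD·CD·B·AD
    A ↦ B
    B ↦ CD
    C ↦ CD
    D ↦ AD

A->B, B->CD, C->CD, D->AD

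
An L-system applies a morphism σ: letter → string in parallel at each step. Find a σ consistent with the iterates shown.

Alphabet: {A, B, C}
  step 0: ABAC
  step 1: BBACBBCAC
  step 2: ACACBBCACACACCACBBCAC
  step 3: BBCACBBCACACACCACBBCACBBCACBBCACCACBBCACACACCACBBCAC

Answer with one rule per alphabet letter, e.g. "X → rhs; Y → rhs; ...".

A->BB, B->AC, C->CAC

  step 2 ⇒ step 3: ACACBBCACACACCACBBCAC ⇒ BB·CAC·BB·CAC·AC·AC·CAC·BB·CAC·BB·CAC·BB·CAC·CAC·BB·CAC·AC·AC·CAC·BB·CAC
    A ↦ BB
    B ↦ AC
    C ↦ CAC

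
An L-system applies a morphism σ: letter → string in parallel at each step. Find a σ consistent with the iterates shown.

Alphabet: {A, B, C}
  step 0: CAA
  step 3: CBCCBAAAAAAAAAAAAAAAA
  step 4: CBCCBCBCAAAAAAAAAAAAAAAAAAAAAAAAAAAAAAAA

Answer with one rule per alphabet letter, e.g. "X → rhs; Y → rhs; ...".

  step 3 ⇒ step 4: CBCCBAAAAAAAAAAAAAAAA ⇒ CB·C·CB·CB·C·AA·AA·AA·AA·AA·AA·AA·AA·AA·AA·AA·AA·AA·AA·AA·AA
    A ↦ AA
    B ↦ C
    C ↦ CB

A->AA, B->C, C->CB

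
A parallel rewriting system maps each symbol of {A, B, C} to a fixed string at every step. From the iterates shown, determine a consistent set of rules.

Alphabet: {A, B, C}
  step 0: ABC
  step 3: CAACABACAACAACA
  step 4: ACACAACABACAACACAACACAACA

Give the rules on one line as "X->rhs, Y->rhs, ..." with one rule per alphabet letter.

A->CA, B->BA, C->A

  step 3 ⇒ step 4: CAACABACAACAACA ⇒ A·CA·CA·A·CA·BA·CA·A·CA·CA·A·CA·CA·A·CA
    A ↦ CA
    B ↦ BA
    C ↦ A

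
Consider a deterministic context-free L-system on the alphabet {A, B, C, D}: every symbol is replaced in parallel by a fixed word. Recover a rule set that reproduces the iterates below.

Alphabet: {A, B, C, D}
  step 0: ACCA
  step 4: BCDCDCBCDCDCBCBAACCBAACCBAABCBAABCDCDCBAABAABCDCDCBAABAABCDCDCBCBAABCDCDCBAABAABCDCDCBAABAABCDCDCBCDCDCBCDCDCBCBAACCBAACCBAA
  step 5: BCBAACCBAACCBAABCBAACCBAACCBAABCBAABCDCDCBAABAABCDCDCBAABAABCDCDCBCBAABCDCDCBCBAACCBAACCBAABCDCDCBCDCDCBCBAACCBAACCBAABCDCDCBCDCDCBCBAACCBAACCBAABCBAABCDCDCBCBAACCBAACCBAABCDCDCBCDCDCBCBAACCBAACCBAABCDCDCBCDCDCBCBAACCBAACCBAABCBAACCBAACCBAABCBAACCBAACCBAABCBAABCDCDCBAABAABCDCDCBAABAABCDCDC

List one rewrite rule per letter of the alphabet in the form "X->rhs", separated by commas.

A->DC, B->BC, C->BAA, D->CC

  step 4 ⇒ step 5: BCDCDCBCDCDCBCBAACCBAACCBAABCBAABCDCDCBAABAABCDCDCBAABAABCDCDCBCBAABCDCDCBAABAABCDCDCBAABAABCDCDCBCDCDCBCDCDCBCBAACCBAACCBAA ⇒ BC·BAA·CC·BAA·CC·BAA·BC·BAA·CC·BAA·CC·BAA·BC·BAA·BC·DC·DC·BAA·BAA·BC·DC·DC·BAA·BAA·BC·DC·DC·BC·BAA·BC·DC·DC·BC·BAA·CC·BAA·CC·BAA·BC·DC·DC·BC·DC·DC·BC·BAA·CC·BAA·CC·BAA·BC·DC·DC·BC·DC·DC·BC·BAA·CC·BAA·CC·BAA·BC·BAA·BC·DC·DC·BC·BAA·CC·BAA·CC·BAA·BC·DC·DC·BC·DC·DC·BC·BAA·CC·BAA·CC·BAA·BC·DC·DC·BC·DC·DC·BC·BAA·CC·BAA·CC·BAA·BC·BAA·CC·BAA·CC·BAA·BC·BAA·CC·BAA·CC·BAA·BC·BAA·BC·DC·DC·BAA·BAA·BC·DC·DC·BAA·BAA·BC·DC·DC
    A ↦ DC
    B ↦ BC
    C ↦ BAA
    D ↦ CC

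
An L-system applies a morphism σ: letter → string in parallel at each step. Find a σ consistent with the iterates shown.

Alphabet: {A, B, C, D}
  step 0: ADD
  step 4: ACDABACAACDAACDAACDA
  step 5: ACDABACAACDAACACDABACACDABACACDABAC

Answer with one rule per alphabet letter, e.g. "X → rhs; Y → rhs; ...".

A->AC, B->A, C->DA, D->B

  step 4 ⇒ step 5: ACDABACAACDAACDAACDA ⇒ AC·DA·B·AC·A·AC·DA·AC·AC·DA·B·AC·AC·DA·B·AC·AC·DA·B·AC
    A ↦ AC
    B ↦ A
    C ↦ DA
    D ↦ B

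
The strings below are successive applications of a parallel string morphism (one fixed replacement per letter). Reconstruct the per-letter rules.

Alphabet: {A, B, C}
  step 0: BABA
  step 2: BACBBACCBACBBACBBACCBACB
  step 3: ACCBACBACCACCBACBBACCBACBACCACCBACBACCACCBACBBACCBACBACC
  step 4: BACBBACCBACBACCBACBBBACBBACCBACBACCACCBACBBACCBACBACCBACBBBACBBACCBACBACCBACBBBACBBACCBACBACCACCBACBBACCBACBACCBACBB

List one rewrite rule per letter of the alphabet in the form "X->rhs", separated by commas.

  step 3 ⇒ step 4: ACCBACBACCACCBACBBACCBACBACCACCBACBACCACCBACBBACCBACBACC ⇒ BAC·B·B·ACC·BAC·B·ACC·BAC·B·B·BAC·B·B·ACC·BAC·B·ACC·ACC·BAC·B·B·ACC·BAC·B·ACC·BAC·B·B·BAC·B·B·ACC·BAC·B·ACC·BAC·B·B·BAC·B·B·ACC·BAC·B·ACC·ACC·BAC·B·B·ACC·BAC·B·ACC·BAC·B·B
    A ↦ BAC
    B ↦ ACC
    C ↦ B

A->BAC, B->ACC, C->B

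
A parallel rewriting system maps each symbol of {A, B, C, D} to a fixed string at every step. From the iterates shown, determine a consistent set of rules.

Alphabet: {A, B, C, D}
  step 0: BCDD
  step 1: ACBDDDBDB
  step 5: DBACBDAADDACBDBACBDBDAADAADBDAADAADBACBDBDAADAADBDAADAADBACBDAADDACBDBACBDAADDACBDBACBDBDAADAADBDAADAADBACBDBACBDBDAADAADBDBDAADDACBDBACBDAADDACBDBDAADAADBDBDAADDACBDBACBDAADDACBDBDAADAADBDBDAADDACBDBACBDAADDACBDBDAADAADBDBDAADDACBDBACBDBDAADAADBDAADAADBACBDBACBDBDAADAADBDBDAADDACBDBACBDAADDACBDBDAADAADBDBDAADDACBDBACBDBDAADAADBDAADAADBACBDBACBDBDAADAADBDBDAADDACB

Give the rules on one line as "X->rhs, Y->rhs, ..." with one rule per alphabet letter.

A->DAA, B->ACB, C->DD, D->DB

  step 0 ⇒ step 1: BCDD ⇒ ACB·DD·DB·DB
    B ↦ ACB
    C ↦ DD
    D ↦ DB
    A ↦ DAA  (constrained at step 1)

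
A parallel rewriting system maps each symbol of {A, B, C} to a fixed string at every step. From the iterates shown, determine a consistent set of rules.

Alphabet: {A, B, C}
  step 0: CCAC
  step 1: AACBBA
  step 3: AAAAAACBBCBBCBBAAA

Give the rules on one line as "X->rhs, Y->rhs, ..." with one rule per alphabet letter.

A->CBB, B->A, C->A

  step 0 ⇒ step 1: CCAC ⇒ A·A·CBB·A
    A ↦ CBB
    C ↦ A
    B ↦ A  (constrained at step 1)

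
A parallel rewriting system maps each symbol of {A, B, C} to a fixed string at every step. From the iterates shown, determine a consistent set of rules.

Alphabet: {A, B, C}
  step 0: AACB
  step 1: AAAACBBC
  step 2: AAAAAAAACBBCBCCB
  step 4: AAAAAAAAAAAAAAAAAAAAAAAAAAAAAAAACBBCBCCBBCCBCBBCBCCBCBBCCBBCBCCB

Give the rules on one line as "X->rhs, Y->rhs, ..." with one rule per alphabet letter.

A->AA, B->BC, C->CB

  step 1 ⇒ step 2: AAAACBBC ⇒ AA·AA·AA·AA·CB·BC·BC·CB
    A ↦ AA
    B ↦ BC
    C ↦ CB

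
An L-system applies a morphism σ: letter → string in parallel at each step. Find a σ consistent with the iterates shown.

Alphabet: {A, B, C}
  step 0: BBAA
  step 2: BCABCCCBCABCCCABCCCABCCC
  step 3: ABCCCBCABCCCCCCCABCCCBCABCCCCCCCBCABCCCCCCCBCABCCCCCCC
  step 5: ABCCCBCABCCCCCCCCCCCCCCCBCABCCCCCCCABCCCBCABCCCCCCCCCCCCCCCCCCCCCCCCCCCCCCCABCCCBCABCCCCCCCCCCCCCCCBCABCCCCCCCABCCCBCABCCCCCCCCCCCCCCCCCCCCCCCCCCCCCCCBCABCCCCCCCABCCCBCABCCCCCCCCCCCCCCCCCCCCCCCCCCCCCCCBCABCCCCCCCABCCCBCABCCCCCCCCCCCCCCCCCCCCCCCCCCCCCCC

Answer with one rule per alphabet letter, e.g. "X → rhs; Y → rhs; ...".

  step 2 ⇒ step 3: BCABCCCBCABCCCABCCCABCCC ⇒ ABC·CC·BC·ABC·CC·CC·CC·ABC·CC·BC·ABC·CC·CC·CC·BC·ABC·CC·CC·CC·BC·ABC·CC·CC·CC
    A ↦ BC
    B ↦ ABC
    C ↦ CC

A->BC, B->ABC, C->CC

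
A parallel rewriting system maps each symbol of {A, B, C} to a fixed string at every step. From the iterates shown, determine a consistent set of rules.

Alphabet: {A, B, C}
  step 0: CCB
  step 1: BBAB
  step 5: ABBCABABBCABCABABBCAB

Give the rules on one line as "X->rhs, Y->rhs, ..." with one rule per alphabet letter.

  step 0 ⇒ step 1: CCB ⇒ B·B·AB
    B ↦ AB
    C ↦ B
    A ↦ C  (constrained at step 1)

A->C, B->AB, C->B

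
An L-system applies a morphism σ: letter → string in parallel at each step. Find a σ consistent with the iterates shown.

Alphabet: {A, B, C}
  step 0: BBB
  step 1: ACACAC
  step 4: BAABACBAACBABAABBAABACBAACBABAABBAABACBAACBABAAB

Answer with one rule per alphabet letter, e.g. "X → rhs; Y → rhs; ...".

A->BA, B->AC, C->AB

  step 0 ⇒ step 1: BBB ⇒ AC·AC·AC
    B ↦ AC
    A ↦ BA  (constrained at step 1)
    C ↦ AB  (constrained at step 1)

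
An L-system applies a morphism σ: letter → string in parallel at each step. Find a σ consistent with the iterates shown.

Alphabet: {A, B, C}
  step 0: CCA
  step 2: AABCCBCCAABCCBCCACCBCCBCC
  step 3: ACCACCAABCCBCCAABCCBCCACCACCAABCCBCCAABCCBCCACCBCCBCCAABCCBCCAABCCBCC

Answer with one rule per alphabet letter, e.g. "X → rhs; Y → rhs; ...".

A->ACC, B->AA, C->BCC

  step 2 ⇒ step 3: AABCCBCCAABCCBCCACCBCCBCC ⇒ ACC·ACC·AA·BCC·BCC·AA·BCC·BCC·ACC·ACC·AA·BCC·BCC·AA·BCC·BCC·ACC·BCC·BCC·AA·BCC·BCC·AA·BCC·BCC
    A ↦ ACC
    B ↦ AA
    C ↦ BCC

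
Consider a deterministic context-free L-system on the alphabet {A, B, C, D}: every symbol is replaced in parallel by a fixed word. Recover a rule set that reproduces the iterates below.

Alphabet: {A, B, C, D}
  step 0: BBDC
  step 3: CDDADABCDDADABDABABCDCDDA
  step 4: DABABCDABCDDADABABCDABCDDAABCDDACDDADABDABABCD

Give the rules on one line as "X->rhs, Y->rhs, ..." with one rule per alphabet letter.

A->CD, B->DA, C->D, D->AB

  step 3 ⇒ step 4: CDDADABCDDADABDABABCDCDDA ⇒ D·AB·AB·CD·AB·CD·DA·D·AB·AB·CD·AB·CD·DA·AB·CD·DA·CD·DA·D·AB·D·AB·AB·CD
    A ↦ CD
    B ↦ DA
    C ↦ D
    D ↦ AB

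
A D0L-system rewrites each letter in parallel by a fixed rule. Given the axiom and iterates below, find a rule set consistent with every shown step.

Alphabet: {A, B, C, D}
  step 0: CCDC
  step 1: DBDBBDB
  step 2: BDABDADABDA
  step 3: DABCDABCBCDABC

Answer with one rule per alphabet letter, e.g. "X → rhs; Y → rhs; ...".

A->C, B->DA, C->DB, D->B

  step 2 ⇒ step 3: BDABDADABDA ⇒ DA·B·C·DA·B·C·B·C·DA·B·C
    A ↦ C
    B ↦ DA
    D ↦ B
  step 0 ⇒ step 1: CCDC ⇒ DB·DB·B·DB
    C ↦ DB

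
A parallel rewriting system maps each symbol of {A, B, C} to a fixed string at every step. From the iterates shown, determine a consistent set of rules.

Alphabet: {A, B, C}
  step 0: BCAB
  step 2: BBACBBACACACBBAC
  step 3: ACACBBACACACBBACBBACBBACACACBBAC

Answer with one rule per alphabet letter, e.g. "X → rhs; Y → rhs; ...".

A->BB, B->AC, C->AC

  step 2 ⇒ step 3: BBACBBACACACBBAC ⇒ AC·AC·BB·AC·AC·AC·BB·AC·BB·AC·BB·AC·AC·AC·BB·AC
    A ↦ BB
    B ↦ AC
    C ↦ AC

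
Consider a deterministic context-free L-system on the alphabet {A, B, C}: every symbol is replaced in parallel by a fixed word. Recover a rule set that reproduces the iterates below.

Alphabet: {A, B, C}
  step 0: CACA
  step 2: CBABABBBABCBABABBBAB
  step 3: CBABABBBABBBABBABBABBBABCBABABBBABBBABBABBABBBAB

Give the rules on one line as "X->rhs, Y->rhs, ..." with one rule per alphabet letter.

A->B, B->BAB, C->CBA

  step 2 ⇒ step 3: CBABABBBABCBABABBBAB ⇒ CBA·BAB·B·BAB·B·BAB·BAB·BAB·B·BAB·CBA·BAB·B·BAB·B·BAB·BAB·BAB·B·BAB
    A ↦ B
    B ↦ BAB
    C ↦ CBA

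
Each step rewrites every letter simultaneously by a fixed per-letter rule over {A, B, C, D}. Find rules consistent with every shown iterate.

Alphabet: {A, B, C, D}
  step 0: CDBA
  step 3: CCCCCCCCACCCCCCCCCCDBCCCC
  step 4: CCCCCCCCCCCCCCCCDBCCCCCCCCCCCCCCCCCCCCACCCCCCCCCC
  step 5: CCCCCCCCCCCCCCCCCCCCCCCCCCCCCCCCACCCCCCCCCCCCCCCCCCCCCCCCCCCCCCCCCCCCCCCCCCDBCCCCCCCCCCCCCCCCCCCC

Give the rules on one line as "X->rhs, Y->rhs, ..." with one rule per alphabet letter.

A->DB, B->CC, C->CC, D->A

  step 4 ⇒ step 5: CCCCCCCCCCCCCCCCDBCCCCCCCCCCCCCCCCCCCCACCCCCCCCCC ⇒ CC·CC·CC·CC·CC·CC·CC·CC·CC·CC·CC·CC·CC·CC·CC·CC·A·CC·CC·CC·CC·CC·CC·CC·CC·CC·CC·CC·CC·CC·CC·CC·CC·CC·CC·CC·CC·CC·DB·CC·CC·CC·CC·CC·CC·CC·CC·CC·CC
    A ↦ DB
    B ↦ CC
    C ↦ CC
    D ↦ A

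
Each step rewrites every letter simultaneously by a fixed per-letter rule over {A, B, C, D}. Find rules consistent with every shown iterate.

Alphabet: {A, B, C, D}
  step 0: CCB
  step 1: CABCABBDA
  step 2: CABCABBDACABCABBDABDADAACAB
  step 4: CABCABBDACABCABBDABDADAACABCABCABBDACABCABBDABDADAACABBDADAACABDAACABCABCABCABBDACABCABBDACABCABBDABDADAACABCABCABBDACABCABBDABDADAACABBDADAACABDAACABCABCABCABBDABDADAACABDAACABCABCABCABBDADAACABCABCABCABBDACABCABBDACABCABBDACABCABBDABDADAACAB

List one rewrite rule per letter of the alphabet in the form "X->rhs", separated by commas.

  step 1 ⇒ step 2: CABCABBDA ⇒ CAB·CAB·BDA·CAB·CAB·BDA·BDA·DAA·CAB
    A ↦ CAB
    B ↦ BDA
    C ↦ CAB
    D ↦ DAA

A->CAB, B->BDA, C->CAB, D->DAA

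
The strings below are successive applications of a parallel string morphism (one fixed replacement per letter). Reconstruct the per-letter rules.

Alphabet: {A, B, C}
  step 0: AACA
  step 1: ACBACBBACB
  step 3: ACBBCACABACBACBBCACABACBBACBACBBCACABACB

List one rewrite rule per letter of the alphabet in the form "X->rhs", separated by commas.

A->ACB, B->CA, C->B

  step 0 ⇒ step 1: AACA ⇒ ACB·ACB·B·ACB
    A ↦ ACB
    C ↦ B
    B ↦ CA  (constrained at step 1)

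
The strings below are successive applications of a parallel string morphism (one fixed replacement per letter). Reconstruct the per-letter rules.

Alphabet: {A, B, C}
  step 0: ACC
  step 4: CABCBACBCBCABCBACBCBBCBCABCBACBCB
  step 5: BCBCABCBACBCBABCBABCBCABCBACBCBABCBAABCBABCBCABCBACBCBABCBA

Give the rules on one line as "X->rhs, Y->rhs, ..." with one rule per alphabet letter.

A->C, B->A, C->BCB

  step 4 ⇒ step 5: CABCBACBCBCABCBACBCBBCBCABCBACBCB ⇒ BCB·C·A·BCB·A·C·BCB·A·BCB·A·BCB·C·A·BCB·A·C·BCB·A·BCB·A·A·BCB·A·BCB·C·A·BCB·A·C·BCB·A·BCB·A
    A ↦ C
    B ↦ A
    C ↦ BCB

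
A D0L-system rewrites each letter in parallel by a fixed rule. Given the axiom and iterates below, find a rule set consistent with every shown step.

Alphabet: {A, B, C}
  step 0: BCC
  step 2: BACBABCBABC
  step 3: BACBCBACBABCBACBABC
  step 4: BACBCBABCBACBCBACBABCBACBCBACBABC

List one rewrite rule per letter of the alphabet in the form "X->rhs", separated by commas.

A->C, B->BA, C->BC

  step 3 ⇒ step 4: BACBCBACBABCBACBABC ⇒ BA·C·BC·BA·BC·BA·C·BC·BA·C·BA·BC·BA·C·BC·BA·C·BA·BC
    A ↦ C
    B ↦ BA
    C ↦ BC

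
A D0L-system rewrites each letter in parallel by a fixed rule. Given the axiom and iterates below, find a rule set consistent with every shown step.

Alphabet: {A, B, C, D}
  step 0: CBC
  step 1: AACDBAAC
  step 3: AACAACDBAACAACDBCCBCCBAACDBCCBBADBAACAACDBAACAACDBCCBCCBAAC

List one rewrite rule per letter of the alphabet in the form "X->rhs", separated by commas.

A->CCB, B->DB, C->AAC, D->BA

  step 0 ⇒ step 1: CBC ⇒ AAC·DB·AAC
    B ↦ DB
    C ↦ AAC
    A ↦ CCB  (constrained at step 1)
    D ↦ BA  (constrained at step 1)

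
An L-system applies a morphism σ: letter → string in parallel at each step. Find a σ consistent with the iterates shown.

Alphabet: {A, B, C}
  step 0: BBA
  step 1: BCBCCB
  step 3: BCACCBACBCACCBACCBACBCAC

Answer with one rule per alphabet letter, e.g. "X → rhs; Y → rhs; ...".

  step 0 ⇒ step 1: BBA ⇒ BC·BC·CB
    A ↦ CB
    B ↦ BC
    C ↦ AC  (constrained at step 1)

A->CB, B->BC, C->AC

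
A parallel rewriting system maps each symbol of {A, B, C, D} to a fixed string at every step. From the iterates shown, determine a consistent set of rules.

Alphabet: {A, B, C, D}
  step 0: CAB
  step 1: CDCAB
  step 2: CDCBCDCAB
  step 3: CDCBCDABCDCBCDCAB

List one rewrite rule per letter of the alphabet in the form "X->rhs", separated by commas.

  step 2 ⇒ step 3: CDCBCDCAB ⇒ CD·CB·CD·AB·CD·CB·CD·C·AB
    A ↦ C
    B ↦ AB
    C ↦ CD
    D ↦ CB

A->C, B->AB, C->CD, D->CB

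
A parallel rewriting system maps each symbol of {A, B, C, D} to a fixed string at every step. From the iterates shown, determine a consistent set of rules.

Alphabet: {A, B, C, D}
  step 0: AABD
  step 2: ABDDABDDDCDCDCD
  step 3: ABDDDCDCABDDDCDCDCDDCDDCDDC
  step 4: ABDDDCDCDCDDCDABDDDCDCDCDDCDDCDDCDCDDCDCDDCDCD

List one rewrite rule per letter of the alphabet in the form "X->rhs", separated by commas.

A->AB, B->DD, C->D, D->DC

  step 3 ⇒ step 4: ABDDDCDCABDDDCDCDCDDCDDCDDC ⇒ AB·DD·DC·DC·DC·D·DC·D·AB·DD·DC·DC·DC·D·DC·D·DC·D·DC·DC·D·DC·DC·D·DC·DC·D
    A ↦ AB
    B ↦ DD
    C ↦ D
    D ↦ DC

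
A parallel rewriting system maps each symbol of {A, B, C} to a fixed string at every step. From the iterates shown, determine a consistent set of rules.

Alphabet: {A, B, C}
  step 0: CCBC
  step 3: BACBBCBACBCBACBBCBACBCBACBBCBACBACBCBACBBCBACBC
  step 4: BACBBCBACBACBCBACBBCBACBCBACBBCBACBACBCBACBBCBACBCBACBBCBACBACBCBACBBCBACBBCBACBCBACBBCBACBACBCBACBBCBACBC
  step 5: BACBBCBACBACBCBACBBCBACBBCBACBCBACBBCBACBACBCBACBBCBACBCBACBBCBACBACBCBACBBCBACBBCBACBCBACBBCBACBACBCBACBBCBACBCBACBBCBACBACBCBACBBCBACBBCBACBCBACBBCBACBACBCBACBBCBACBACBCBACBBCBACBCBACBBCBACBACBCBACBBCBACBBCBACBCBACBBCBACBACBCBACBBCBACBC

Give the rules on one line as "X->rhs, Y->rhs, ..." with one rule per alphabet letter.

A->B, B->BAC, C->BC

  step 4 ⇒ step 5: BACBBCBACBACBCBACBBCBACBCBACBBCBACBACBCBACBBCBACBCBACBBCBACBACBCBACBBCBACBBCBACBCBACBBCBACBACBCBACBBCBACBC ⇒ BAC·B·BC·BAC·BAC·BC·BAC·B·BC·BAC·B·BC·BAC·BC·BAC·B·BC·BAC·BAC·BC·BAC·B·BC·BAC·BC·BAC·B·BC·BAC·BAC·BC·BAC·B·BC·BAC·B·BC·BAC·BC·BAC·B·BC·BAC·BAC·BC·BAC·B·BC·BAC·BC·BAC·B·BC·BAC·BAC·BC·BAC·B·BC·BAC·B·BC·BAC·BC·BAC·B·BC·BAC·BAC·BC·BAC·B·BC·BAC·BAC·BC·BAC·B·BC·BAC·BC·BAC·B·BC·BAC·BAC·BC·BAC·B·BC·BAC·B·BC·BAC·BC·BAC·B·BC·BAC·BAC·BC·BAC·B·BC·BAC·BC
    A ↦ B
    B ↦ BAC
    C ↦ BC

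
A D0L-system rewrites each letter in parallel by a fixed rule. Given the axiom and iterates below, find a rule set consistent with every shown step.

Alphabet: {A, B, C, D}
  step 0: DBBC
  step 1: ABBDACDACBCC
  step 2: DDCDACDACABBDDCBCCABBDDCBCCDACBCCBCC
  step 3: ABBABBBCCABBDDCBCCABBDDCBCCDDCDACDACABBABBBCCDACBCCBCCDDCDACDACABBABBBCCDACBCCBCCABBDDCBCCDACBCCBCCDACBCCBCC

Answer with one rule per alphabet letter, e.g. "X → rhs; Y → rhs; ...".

  step 2 ⇒ step 3: DDCDACDACABBDDCBCCABBDDCBCCDACBCCBCC ⇒ ABB·ABB·BCC·ABB·DDC·BCC·ABB·DDC·BCC·DDC·DAC·DAC·ABB·ABB·BCC·DAC·BCC·BCC·DDC·DAC·DAC·ABB·ABB·BCC·DAC·BCC·BCC·ABB·DDC·BCC·DAC·BCC·BCC·DAC·BCC·BCC
    A ↦ DDC
    B ↦ DAC
    C ↦ BCC
    D ↦ ABB

A->DDC, B->DAC, C->BCC, D->ABB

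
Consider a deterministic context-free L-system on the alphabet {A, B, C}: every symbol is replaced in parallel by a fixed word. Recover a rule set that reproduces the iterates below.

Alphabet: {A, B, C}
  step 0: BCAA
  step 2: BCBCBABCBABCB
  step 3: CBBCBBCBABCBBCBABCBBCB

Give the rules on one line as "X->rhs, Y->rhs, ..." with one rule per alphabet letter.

A->AB, B->CB, C->B

  step 2 ⇒ step 3: BCBCBABCBABCB ⇒ CB·B·CB·B·CB·AB·CB·B·CB·AB·CB·B·CB
    A ↦ AB
    B ↦ CB
    C ↦ B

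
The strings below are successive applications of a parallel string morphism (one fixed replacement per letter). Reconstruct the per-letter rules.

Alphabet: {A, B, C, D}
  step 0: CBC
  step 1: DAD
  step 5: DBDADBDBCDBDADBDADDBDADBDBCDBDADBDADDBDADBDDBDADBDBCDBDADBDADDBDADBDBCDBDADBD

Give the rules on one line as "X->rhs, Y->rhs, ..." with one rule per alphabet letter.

A->BC, B->A, C->D, D->DBD

  step 0 ⇒ step 1: CBC ⇒ D·A·D
    B ↦ A
    C ↦ D
    A ↦ BC  (constrained at step 1)
    D ↦ DBD  (constrained at step 1)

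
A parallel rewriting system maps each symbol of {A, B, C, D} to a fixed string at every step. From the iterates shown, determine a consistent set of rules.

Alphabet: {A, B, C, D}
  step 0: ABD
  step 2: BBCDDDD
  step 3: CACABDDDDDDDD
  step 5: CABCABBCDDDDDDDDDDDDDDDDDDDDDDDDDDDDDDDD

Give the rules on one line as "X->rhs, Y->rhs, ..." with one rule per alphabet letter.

  step 2 ⇒ step 3: BBCDDDD ⇒ CA·CA·B·DD·DD·DD·DD
    B ↦ CA
    C ↦ B
    D ↦ DD
    A ↦ C  (constrained at step 0)

A->C, B->CA, C->B, D->DD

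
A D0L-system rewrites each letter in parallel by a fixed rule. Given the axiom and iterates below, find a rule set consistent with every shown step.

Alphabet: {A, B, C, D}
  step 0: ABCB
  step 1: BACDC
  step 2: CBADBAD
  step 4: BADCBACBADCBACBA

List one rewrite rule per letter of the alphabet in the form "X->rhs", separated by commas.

A->BA, B->C, C->D, D->BA

  step 1 ⇒ step 2: BACDC ⇒ C·BA·D·BA·D
    A ↦ BA
    B ↦ C
    C ↦ D
    D ↦ BA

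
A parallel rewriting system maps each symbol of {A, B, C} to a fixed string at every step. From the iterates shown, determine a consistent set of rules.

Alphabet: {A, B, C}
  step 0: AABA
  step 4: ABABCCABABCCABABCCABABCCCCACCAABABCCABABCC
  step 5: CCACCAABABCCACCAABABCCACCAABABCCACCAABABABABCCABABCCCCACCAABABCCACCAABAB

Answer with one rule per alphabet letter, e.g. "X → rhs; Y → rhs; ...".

  step 4 ⇒ step 5: ABABCCABABCCABABCCABABCCCCACCAABABCCABABCC ⇒ CC·A·CC·A·AB·AB·CC·A·CC·A·AB·AB·CC·A·CC·A·AB·AB·CC·A·CC·A·AB·AB·AB·AB·CC·AB·AB·CC·CC·A·CC·A·AB·AB·CC·A·CC·A·AB·AB
    A ↦ CC
    B ↦ A
    C ↦ AB

A->CC, B->A, C->AB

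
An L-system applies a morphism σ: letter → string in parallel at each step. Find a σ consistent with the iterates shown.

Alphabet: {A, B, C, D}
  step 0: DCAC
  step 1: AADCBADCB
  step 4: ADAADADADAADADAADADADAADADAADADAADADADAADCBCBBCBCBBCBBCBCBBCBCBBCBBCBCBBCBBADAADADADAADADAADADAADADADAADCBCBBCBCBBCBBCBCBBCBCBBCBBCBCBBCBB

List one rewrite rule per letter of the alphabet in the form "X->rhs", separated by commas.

A->AD, B->CBB, C->CB, D->AAD

  step 0 ⇒ step 1: DCAC ⇒ AAD·CB·AD·CB
    A ↦ AD
    C ↦ CB
    D ↦ AAD
    B ↦ CBB  (constrained at step 1)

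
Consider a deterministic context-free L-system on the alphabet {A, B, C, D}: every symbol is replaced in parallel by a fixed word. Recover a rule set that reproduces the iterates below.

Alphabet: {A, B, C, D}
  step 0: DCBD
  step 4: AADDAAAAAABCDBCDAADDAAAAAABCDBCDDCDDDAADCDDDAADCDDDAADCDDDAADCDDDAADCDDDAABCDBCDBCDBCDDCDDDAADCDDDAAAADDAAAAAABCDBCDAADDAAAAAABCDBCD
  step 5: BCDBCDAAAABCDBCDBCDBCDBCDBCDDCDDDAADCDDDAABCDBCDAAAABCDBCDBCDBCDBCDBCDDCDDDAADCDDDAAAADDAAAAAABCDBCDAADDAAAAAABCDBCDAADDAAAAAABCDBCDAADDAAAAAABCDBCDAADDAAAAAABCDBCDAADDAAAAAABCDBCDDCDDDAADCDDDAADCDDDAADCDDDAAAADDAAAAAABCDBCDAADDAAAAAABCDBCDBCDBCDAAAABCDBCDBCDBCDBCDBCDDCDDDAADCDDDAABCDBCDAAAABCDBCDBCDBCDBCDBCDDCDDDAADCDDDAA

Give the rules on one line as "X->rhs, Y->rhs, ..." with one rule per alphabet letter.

  step 4 ⇒ step 5: AADDAAAAAABCDBCDAADDAAAAAABCDBCDDCDDDAADCDDDAADCDDDAADCDDDAADCDDDAADCDDDAABCDBCDBCDBCDDCDDDAADCDDDAAAADDAAAAAABCDBCDAADDAAAAAABCDBCD ⇒ BCD·BCD·AA·AA·BCD·BCD·BCD·BCD·BCD·BCD·DCD·DD·AA·DCD·DD·AA·BCD·BCD·AA·AA·BCD·BCD·BCD·BCD·BCD·BCD·DCD·DD·AA·DCD·DD·AA·AA·DD·AA·AA·AA·BCD·BCD·AA·DD·AA·AA·AA·BCD·BCD·AA·DD·AA·AA·AA·BCD·BCD·AA·DD·AA·AA·AA·BCD·BCD·AA·DD·AA·AA·AA·BCD·BCD·AA·DD·AA·AA·AA·BCD·BCD·DCD·DD·AA·DCD·DD·AA·DCD·DD·AA·DCD·DD·AA·AA·DD·AA·AA·AA·BCD·BCD·AA·DD·AA·AA·AA·BCD·BCD·BCD·BCD·AA·AA·BCD·BCD·BCD·BCD·BCD·BCD·DCD·DD·AA·DCD·DD·AA·BCD·BCD·AA·AA·BCD·BCD·BCD·BCD·BCD·BCD·DCD·DD·AA·DCD·DD·AA
    A ↦ BCD
    B ↦ DCD
    C ↦ DD
    D ↦ AA

A->BCD, B->DCD, C->DD, D->AA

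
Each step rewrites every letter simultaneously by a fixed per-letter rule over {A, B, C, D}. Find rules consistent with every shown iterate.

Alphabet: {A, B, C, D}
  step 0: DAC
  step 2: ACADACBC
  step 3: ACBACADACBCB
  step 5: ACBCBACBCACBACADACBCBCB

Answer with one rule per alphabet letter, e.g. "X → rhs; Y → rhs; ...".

A->AC, B->C, C->B, D->AD

  step 2 ⇒ step 3: ACADACBC ⇒ AC·B·AC·AD·AC·B·C·B
    A ↦ AC
    B ↦ C
    C ↦ B
    D ↦ AD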